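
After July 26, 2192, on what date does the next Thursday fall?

August 2, 2192

Jul 26, 2192 is a Thursday.
From Thursday to the next Thursday is 7 days.
Jul 26, 2192 + 7 = Aug 2, 2192.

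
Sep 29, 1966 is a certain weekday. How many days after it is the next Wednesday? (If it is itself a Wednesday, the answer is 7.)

6

Sep 29, 1966 is a Thursday.
From Thursday to the next Wednesday is 6 days.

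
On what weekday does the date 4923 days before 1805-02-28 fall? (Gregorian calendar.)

Tuesday

Feb 28, 1805 is a Thursday.
4923 mod 7 = 2, so 4923 days before a Thursday is Thursday − 2 = Tuesday.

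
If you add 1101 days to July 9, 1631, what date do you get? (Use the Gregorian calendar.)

July 14, 1634

+366 (one year; includes Feb 29, 1632) → Jul 9, 1632 (735 left).
+365 (one year) → Jul 9, 1633 (370 left).
Jul has 31 days: +23 → Aug 1, 1633 (347 left).
Aug has 31 days: +31 → Sep 1, 1633 (316 left).
Sep has 30 days: +30 → Oct 1, 1633 (286 left).
Oct has 31 days: +31 → Nov 1, 1633 (255 left).
Nov has 30 days: +30 → Dec 1, 1633 (225 left).
Dec has 31 days: +31 → Jan 1, 1634 (194 left).
Jan has 31 days: +31 → Feb 1, 1634 (163 left).
Feb has 28 days: +28 → Mar 1, 1634 (135 left).
Mar has 31 days: +31 → Apr 1, 1634 (104 left).
Apr has 30 days: +30 → May 1, 1634 (74 left).
May has 31 days: +31 → Jun 1, 1634 (43 left).
Jun has 30 days: +30 → Jul 1, 1634 (13 left).
+13 → Jul 14, 1634.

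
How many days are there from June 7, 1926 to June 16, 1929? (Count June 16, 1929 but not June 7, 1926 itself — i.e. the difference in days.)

1105

Jun 7, 1926 → Jun 7, 1927: 365 days.
Jun 7, 1927 → Jun 7, 1928: 366 days (Feb 29, 1928 is in that span).
Jun 7, 1928 → Jul 7, 1928: 30 days (June has 30).
Jul 7, 1928 → Aug 7, 1928: 31 days (July has 31).
Aug 7, 1928 → Sep 7, 1928: 31 days (August has 31).
Sep 7, 1928 → Oct 7, 1928: 30 days (September has 30).
Oct 7, 1928 → Nov 7, 1928: 31 days (October has 31).
Nov 7, 1928 → Dec 7, 1928: 30 days (November has 30).
Dec 7, 1928 → Jan 7, 1929: 31 days (December has 31).
Jan 7, 1929 → Feb 7, 1929: 31 days (January has 31).
Feb 7, 1929 → Mar 7, 1929: 28 days (February has 28).
Mar 7, 1929 → Apr 7, 1929: 31 days (March has 31).
Apr 7, 1929 → May 7, 1929: 30 days (April has 30).
May 7, 1929 → Jun 7, 1929: 31 days (May has 31).
Jun 7, 1929 → Jun 16, 1929: 9 days.
Total: 1105 days.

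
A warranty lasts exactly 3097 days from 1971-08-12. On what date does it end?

February 3, 1980

+366 (one year; includes Feb 29, 1972) → Aug 12, 1972 (2731 left).
+365 (one year) → Aug 12, 1973 (2366 left).
+365 (one year) → Aug 12, 1974 (2001 left).
+365 (one year) → Aug 12, 1975 (1636 left).
+366 (one year; includes Feb 29, 1976) → Aug 12, 1976 (1270 left).
+365 (one year) → Aug 12, 1977 (905 left).
+365 (one year) → Aug 12, 1978 (540 left).
+365 (one year) → Aug 12, 1979 (175 left).
Aug has 31 days: +20 → Sep 1, 1979 (155 left).
Sep has 30 days: +30 → Oct 1, 1979 (125 left).
Oct has 31 days: +31 → Nov 1, 1979 (94 left).
Nov has 30 days: +30 → Dec 1, 1979 (64 left).
Dec has 31 days: +31 → Jan 1, 1980 (33 left).
Jan has 31 days: +31 → Feb 1, 1980 (2 left).
+2 → Feb 3, 1980.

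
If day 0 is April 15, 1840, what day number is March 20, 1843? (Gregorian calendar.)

Apr 15, 1840 → Apr 15, 1841: 365 days.
Apr 15, 1841 → Apr 15, 1842: 365 days.
Apr 15, 1842 → May 15, 1842: 30 days (April has 30).
May 15, 1842 → Jun 15, 1842: 31 days (May has 31).
Jun 15, 1842 → Jul 15, 1842: 30 days (June has 30).
Jul 15, 1842 → Aug 15, 1842: 31 days (July has 31).
Aug 15, 1842 → Sep 15, 1842: 31 days (August has 31).
Sep 15, 1842 → Oct 15, 1842: 30 days (September has 30).
Oct 15, 1842 → Nov 15, 1842: 31 days (October has 31).
Nov 15, 1842 → Dec 15, 1842: 30 days (November has 30).
Dec 15, 1842 → Jan 15, 1843: 31 days (December has 31).
Jan 15, 1843 → Feb 15, 1843: 31 days (January has 31).
Feb 15, 1843 → Mar 15, 1843: 28 days (February has 28).
Mar 15, 1843 → Mar 20, 1843: 5 days.
Total: 1069 days.

1069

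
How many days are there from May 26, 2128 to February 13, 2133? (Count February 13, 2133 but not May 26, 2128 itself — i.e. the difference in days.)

May 26, 2128 → May 26, 2129: 365 days.
May 26, 2129 → May 26, 2130: 365 days.
May 26, 2130 → May 26, 2131: 365 days.
May 26, 2131 → May 26, 2132: 366 days (Feb 29, 2132 is in that span).
May 26, 2132 → Jun 26, 2132: 31 days (May has 31).
Jun 26, 2132 → Jul 26, 2132: 30 days (June has 30).
Jul 26, 2132 → Aug 26, 2132: 31 days (July has 31).
Aug 26, 2132 → Sep 26, 2132: 31 days (August has 31).
Sep 26, 2132 → Oct 26, 2132: 30 days (September has 30).
Oct 26, 2132 → Nov 26, 2132: 31 days (October has 31).
Nov 26, 2132 → Dec 26, 2132: 30 days (November has 30).
Dec 26, 2132 → Jan 26, 2133: 31 days (December has 31).
Jan 26, 2133 → Feb 13, 2133: 18 days.
Total: 1724 days.

1724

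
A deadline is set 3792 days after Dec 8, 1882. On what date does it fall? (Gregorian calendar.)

+365 (one year) → Dec 8, 1883 (3427 left).
+366 (one year; includes Feb 29, 1884) → Dec 8, 1884 (3061 left).
+365 (one year) → Dec 8, 1885 (2696 left).
+365 (one year) → Dec 8, 1886 (2331 left).
+365 (one year) → Dec 8, 1887 (1966 left).
+366 (one year; includes Feb 29, 1888) → Dec 8, 1888 (1600 left).
+365 (one year) → Dec 8, 1889 (1235 left).
+365 (one year) → Dec 8, 1890 (870 left).
+365 (one year) → Dec 8, 1891 (505 left).
+366 (one year; includes Feb 29, 1892) → Dec 8, 1892 (139 left).
Dec has 31 days: +24 → Jan 1, 1893 (115 left).
Jan has 31 days: +31 → Feb 1, 1893 (84 left).
Feb has 28 days: +28 → Mar 1, 1893 (56 left).
Mar has 31 days: +31 → Apr 1, 1893 (25 left).
+25 → Apr 26, 1893.

April 26, 1893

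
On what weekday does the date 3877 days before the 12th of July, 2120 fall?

Saturday

First find the weekday of Jul 12, 2120. Doomsday rule: the anchor day for the 2100s is Sunday. For year 20: 20÷12 = 1 r 8, and 8÷4 = 2, so 1+8+2 = 11.
Sunday + 11 ≡ Thursday — that's 2120's doomsday.
In July the doomsday date is Jul 11.
Jul 12 is 1 day after Jul 11; 1 mod 7 = 1, so Thursday + 1 = Friday.
3877 mod 7 = 6, so 3877 days before a Friday is Friday − 6 = Saturday.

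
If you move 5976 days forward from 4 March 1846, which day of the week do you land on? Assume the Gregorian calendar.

Mar 4, 1846 is a Wednesday.
5976 mod 7 = 5, so 5976 days after a Wednesday is Wednesday + 5 = Monday.

Monday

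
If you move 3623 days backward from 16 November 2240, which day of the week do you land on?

Thursday

First find the weekday of Nov 16, 2240. Doomsday rule: the anchor day for the 2200s is Friday. For year 40: 40÷12 = 3 r 4, and 4÷4 = 1, so 3+4+1 = 8.
Friday + 8 ≡ Saturday — that's 2240's doomsday.
In November the doomsday date is Nov 7.
Nov 16 is 9 days after Nov 7; 9 mod 7 = 2, so Saturday + 2 = Monday.
3623 mod 7 = 4, so 3623 days before a Monday is Monday − 4 = Thursday.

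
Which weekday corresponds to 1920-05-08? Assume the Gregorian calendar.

Saturday

Doomsday rule: the anchor day for the 1900s is Wednesday. For year 20: 20÷12 = 1 r 8, and 8÷4 = 2, so 1+8+2 = 11.
Wednesday + 11 ≡ Sunday — that's 1920's doomsday.
In May the doomsday date is May 9.
May 8 is 1 day before May 9; 1 mod 7 = 1, so Sunday − 1 = Saturday.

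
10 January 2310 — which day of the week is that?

Monday

Doomsday rule: the anchor day for the 2300s is Wednesday. For year 10: 10÷12 = 0 r 10, and 10÷4 = 2, so 0+10+2 = 12.
Wednesday + 12 ≡ Monday — that's 2310's doomsday.
In January the doomsday date is Jan 3 (2310 is not a leap year).
Jan 10 is 7 days after Jan 3; 7 mod 7 = 0, so Monday + 0 = Monday.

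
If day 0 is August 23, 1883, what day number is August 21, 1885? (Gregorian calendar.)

729

Aug 23, 1883 → Aug 23, 1884: 366 days (Feb 29, 1884 is in that span).
Aug 23, 1884 → Sep 23, 1884: 31 days (August has 31).
Sep 23, 1884 → Oct 23, 1884: 30 days (September has 30).
Oct 23, 1884 → Nov 23, 1884: 31 days (October has 31).
Nov 23, 1884 → Dec 23, 1884: 30 days (November has 30).
Dec 23, 1884 → Jan 23, 1885: 31 days (December has 31).
Jan 23, 1885 → Feb 23, 1885: 31 days (January has 31).
Feb 23, 1885 → Mar 23, 1885: 28 days (February has 28).
Mar 23, 1885 → Apr 23, 1885: 31 days (March has 31).
Apr 23, 1885 → May 23, 1885: 30 days (April has 30).
May 23, 1885 → Jun 23, 1885: 31 days (May has 31).
Jun 23, 1885 → Jul 23, 1885: 30 days (June has 30).
Jul 23, 1885 → Aug 21, 1885: 29 days.
Total: 729 days.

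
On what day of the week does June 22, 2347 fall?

Sunday

Doomsday rule: the anchor day for the 2300s is Wednesday. For year 47: 47÷12 = 3 r 11, and 11÷4 = 2, so 3+11+2 = 16.
Wednesday + 16 ≡ Friday — that's 2347's doomsday.
In June the doomsday date is Jun 6.
Jun 22 is 16 days after Jun 6; 16 mod 7 = 2, so Friday + 2 = Sunday.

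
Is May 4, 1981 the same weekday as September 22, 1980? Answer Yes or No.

Yes

From Sep 22, 1980 to May 4, 1981 is 224 days.
224 mod 7 = 0, so they are the same weekday.
(Sep 22, 1980 is a Monday; May 4, 1981 is a Monday.)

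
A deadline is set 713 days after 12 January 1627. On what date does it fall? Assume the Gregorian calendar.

December 25, 1628

+365 (one year) → Jan 12, 1628 (348 left).
Jan has 31 days: +20 → Feb 1, 1628 (328 left).
Feb has 29 days: +29 → Mar 1, 1628 (299 left).
Mar has 31 days: +31 → Apr 1, 1628 (268 left).
Apr has 30 days: +30 → May 1, 1628 (238 left).
May has 31 days: +31 → Jun 1, 1628 (207 left).
Jun has 30 days: +30 → Jul 1, 1628 (177 left).
Jul has 31 days: +31 → Aug 1, 1628 (146 left).
Aug has 31 days: +31 → Sep 1, 1628 (115 left).
Sep has 30 days: +30 → Oct 1, 1628 (85 left).
Oct has 31 days: +31 → Nov 1, 1628 (54 left).
Nov has 30 days: +30 → Dec 1, 1628 (24 left).
+24 → Dec 25, 1628.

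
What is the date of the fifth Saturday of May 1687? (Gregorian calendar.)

May 1, 1687 is a Thursday.
The first Saturday is therefore May 3 (2 days later).
The fifth Saturday is 3 + 4×7 = May 31.

May 31, 1687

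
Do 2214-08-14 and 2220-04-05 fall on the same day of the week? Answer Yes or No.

No

From Aug 14, 2214 to Apr 5, 2220 is 2061 days.
2061 mod 7 = 3, so they are different weekdays.
(Aug 14, 2214 is a Sunday; Apr 5, 2220 is a Wednesday.)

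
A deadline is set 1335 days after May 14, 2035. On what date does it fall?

January 8, 2039

+366 (one year; includes Feb 29, 2036) → May 14, 2036 (969 left).
+365 (one year) → May 14, 2037 (604 left).
+365 (one year) → May 14, 2038 (239 left).
May has 31 days: +18 → Jun 1, 2038 (221 left).
Jun has 30 days: +30 → Jul 1, 2038 (191 left).
Jul has 31 days: +31 → Aug 1, 2038 (160 left).
Aug has 31 days: +31 → Sep 1, 2038 (129 left).
Sep has 30 days: +30 → Oct 1, 2038 (99 left).
Oct has 31 days: +31 → Nov 1, 2038 (68 left).
Nov has 30 days: +30 → Dec 1, 2038 (38 left).
Dec has 31 days: +31 → Jan 1, 2039 (7 left).
+7 → Jan 8, 2039.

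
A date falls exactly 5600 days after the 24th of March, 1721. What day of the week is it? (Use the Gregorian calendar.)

Monday

First find the weekday of Mar 24, 1721. Doomsday rule: the anchor day for the 1700s is Sunday. For year 21: 21÷12 = 1 r 9, and 9÷4 = 2, so 1+9+2 = 12.
Sunday + 12 ≡ Friday — that's 1721's doomsday.
In March the doomsday date is Mar 14.
Mar 24 is 10 days after Mar 14; 10 mod 7 = 3, so Friday + 3 = Monday.
5600 mod 7 = 0, so 5600 days after a Monday is Monday + 0 = Monday.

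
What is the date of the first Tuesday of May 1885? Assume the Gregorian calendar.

May 1, 1885 is a Friday.
The first Tuesday is therefore May 5 (4 days later).

May 5, 1885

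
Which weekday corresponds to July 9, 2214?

Doomsday rule: the anchor day for the 2200s is Friday. For year 14: 14÷12 = 1 r 2, and 2÷4 = 0, so 1+2+0 = 3.
Friday + 3 ≡ Monday — that's 2214's doomsday.
In July the doomsday date is Jul 11.
Jul 9 is 2 days before Jul 11; 2 mod 7 = 2, so Monday − 2 = Saturday.

Saturday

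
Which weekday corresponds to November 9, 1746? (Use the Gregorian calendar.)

Doomsday rule: the anchor day for the 1700s is Sunday. For year 46: 46÷12 = 3 r 10, and 10÷4 = 2, so 3+10+2 = 15.
Sunday + 15 ≡ Monday — that's 1746's doomsday.
In November the doomsday date is Nov 7.
Nov 9 is 2 days after Nov 7; 2 mod 7 = 2, so Monday + 2 = Wednesday.

Wednesday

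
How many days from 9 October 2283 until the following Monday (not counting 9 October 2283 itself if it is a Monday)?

6

Oct 9, 2283 is a Tuesday.
From Tuesday to the next Monday is 6 days.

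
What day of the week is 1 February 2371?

Doomsday rule: the anchor day for the 2300s is Wednesday. For year 71: 71÷12 = 5 r 11, and 11÷4 = 2, so 5+11+2 = 18.
Wednesday + 18 ≡ Sunday — that's 2371's doomsday.
In February the doomsday date is Feb 28 (2371 is not a leap year).
Feb 1 is 27 days before Feb 28; 27 mod 7 = 6, so Sunday − 6 = Monday.

Monday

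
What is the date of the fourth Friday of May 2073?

May 26, 2073

May 1, 2073 is a Monday.
The first Friday is therefore May 5 (4 days later).
The fourth Friday is 5 + 3×7 = May 26.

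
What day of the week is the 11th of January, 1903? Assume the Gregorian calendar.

Doomsday rule: the anchor day for the 1900s is Wednesday. For year 03: 3÷12 = 0 r 3, and 3÷4 = 0, so 0+3+0 = 3.
Wednesday + 3 ≡ Saturday — that's 1903's doomsday.
In January the doomsday date is Jan 3 (1903 is not a leap year).
Jan 11 is 8 days after Jan 3; 8 mod 7 = 1, so Saturday + 1 = Sunday.

Sunday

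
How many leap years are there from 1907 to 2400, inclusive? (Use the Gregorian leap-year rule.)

121

Multiples of 4 in [1907,2400]: 124.
Of those, multiples of 100: 5 (not leap unless ÷400).
Multiples of 400: 2.
Leap years = 124 − 5 + 2 = 121.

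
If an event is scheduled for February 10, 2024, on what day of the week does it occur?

Saturday

Doomsday rule: the anchor day for the 2000s is Tuesday. For year 24: 24÷12 = 2 r 0, and 0÷4 = 0, so 2+0+0 = 2.
Tuesday + 2 ≡ Thursday — that's 2024's doomsday.
In February the doomsday date is Feb 29 (2024 is a leap year (divisible by 4)).
Feb 10 is 19 days before Feb 29; 19 mod 7 = 5, so Thursday − 5 = Saturday.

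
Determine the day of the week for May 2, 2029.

Doomsday rule: the anchor day for the 2000s is Tuesday. For year 29: 29÷12 = 2 r 5, and 5÷4 = 1, so 2+5+1 = 8.
Tuesday + 8 ≡ Wednesday — that's 2029's doomsday.
In May the doomsday date is May 9.
May 2 is 7 days before May 9; 7 mod 7 = 0, so Wednesday − 0 = Wednesday.

Wednesday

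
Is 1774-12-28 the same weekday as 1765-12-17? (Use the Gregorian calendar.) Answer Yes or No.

No

From Dec 17, 1765 to Dec 28, 1774 is 3298 days.
3298 mod 7 = 1, so they are different weekdays.
(Dec 17, 1765 is a Tuesday; Dec 28, 1774 is a Wednesday.)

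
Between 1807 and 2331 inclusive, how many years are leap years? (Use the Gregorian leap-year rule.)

127

Multiples of 4 in [1807,2331]: 131.
Of those, multiples of 100: 5 (not leap unless ÷400).
Multiples of 400: 1.
Leap years = 131 − 5 + 1 = 127.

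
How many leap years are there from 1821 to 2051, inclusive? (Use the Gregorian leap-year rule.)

56

Multiples of 4 in [1821,2051]: 57.
Of those, multiples of 100: 2 (not leap unless ÷400).
Multiples of 400: 1.
Leap years = 57 − 2 + 1 = 56.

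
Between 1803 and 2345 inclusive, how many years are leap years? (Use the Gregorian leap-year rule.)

132

Multiples of 4 in [1803,2345]: 136.
Of those, multiples of 100: 5 (not leap unless ÷400).
Multiples of 400: 1.
Leap years = 136 − 5 + 1 = 132.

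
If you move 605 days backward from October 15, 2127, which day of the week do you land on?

First find the weekday of Oct 15, 2127. Doomsday rule: the anchor day for the 2100s is Sunday. For year 27: 27÷12 = 2 r 3, and 3÷4 = 0, so 2+3+0 = 5.
Sunday + 5 ≡ Friday — that's 2127's doomsday.
In October the doomsday date is Oct 10.
Oct 15 is 5 days after Oct 10; 5 mod 7 = 5, so Friday + 5 = Wednesday.
605 mod 7 = 3, so 605 days before a Wednesday is Wednesday − 3 = Sunday.

Sunday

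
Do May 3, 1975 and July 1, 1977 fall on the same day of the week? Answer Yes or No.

From May 3, 1975 to Jul 1, 1977 is 790 days.
790 mod 7 = 6, so they are different weekdays.
(May 3, 1975 is a Saturday; Jul 1, 1977 is a Friday.)

No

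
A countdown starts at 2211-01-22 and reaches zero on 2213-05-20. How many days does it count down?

Jan 22, 2211 → Jan 22, 2212: 365 days.
Jan 22, 2212 → Jan 22, 2213: 366 days (Feb 29, 2212 is in that span).
Jan 22, 2213 → Feb 22, 2213: 31 days (January has 31).
Feb 22, 2213 → Mar 22, 2213: 28 days (February has 28).
Mar 22, 2213 → Apr 22, 2213: 31 days (March has 31).
Apr 22, 2213 → May 20, 2213: 28 days.
Total: 849 days.

849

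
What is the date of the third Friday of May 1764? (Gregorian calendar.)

May 1, 1764 is a Tuesday.
The first Friday is therefore May 4 (3 days later).
The third Friday is 4 + 2×7 = May 18.

May 18, 1764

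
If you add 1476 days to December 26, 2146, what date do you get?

+365 (one year) → Dec 26, 2147 (1111 left).
+366 (one year; includes Feb 29, 2148) → Dec 26, 2148 (745 left).
+365 (one year) → Dec 26, 2149 (380 left).
Dec has 31 days: +6 → Jan 1, 2150 (374 left).
Jan has 31 days: +31 → Feb 1, 2150 (343 left).
Feb has 28 days: +28 → Mar 1, 2150 (315 left).
Mar has 31 days: +31 → Apr 1, 2150 (284 left).
Apr has 30 days: +30 → May 1, 2150 (254 left).
May has 31 days: +31 → Jun 1, 2150 (223 left).
Jun has 30 days: +30 → Jul 1, 2150 (193 left).
Jul has 31 days: +31 → Aug 1, 2150 (162 left).
Aug has 31 days: +31 → Sep 1, 2150 (131 left).
Sep has 30 days: +30 → Oct 1, 2150 (101 left).
Oct has 31 days: +31 → Nov 1, 2150 (70 left).
Nov has 30 days: +30 → Dec 1, 2150 (40 left).
Dec has 31 days: +31 → Jan 1, 2151 (9 left).
+9 → Jan 10, 2151.

January 10, 2151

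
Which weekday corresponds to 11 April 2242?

Monday

Doomsday rule: the anchor day for the 2200s is Friday. For year 42: 42÷12 = 3 r 6, and 6÷4 = 1, so 3+6+1 = 10.
Friday + 10 ≡ Monday — that's 2242's doomsday.
In April the doomsday date is Apr 4.
Apr 11 is 7 days after Apr 4; 7 mod 7 = 0, so Monday + 0 = Monday.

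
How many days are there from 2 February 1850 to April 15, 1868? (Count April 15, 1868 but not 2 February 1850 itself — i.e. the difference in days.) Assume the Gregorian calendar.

Feb 2, 1850 → Feb 2, 1851: 365 days.
Feb 2, 1851 → Feb 2, 1852: 365 days.
Feb 2, 1852 → Feb 2, 1853: 366 days (Feb 29, 1852 is in that span).
Feb 2, 1853 → Feb 2, 1854: 365 days.
Feb 2, 1854 → Feb 2, 1855: 365 days.
Feb 2, 1855 → Feb 2, 1856: 365 days.
Feb 2, 1856 → Feb 2, 1857: 366 days (Feb 29, 1856 is in that span).
Feb 2, 1857 → Feb 2, 1858: 365 days.
Feb 2, 1858 → Feb 2, 1859: 365 days.
Feb 2, 1859 → Feb 2, 1860: 365 days.
Feb 2, 1860 → Feb 2, 1861: 366 days (Feb 29, 1860 is in that span).
Feb 2, 1861 → Feb 2, 1862: 365 days.
Feb 2, 1862 → Feb 2, 1863: 365 days.
Feb 2, 1863 → Feb 2, 1864: 365 days.
Feb 2, 1864 → Feb 2, 1865: 366 days (Feb 29, 1864 is in that span).
Feb 2, 1865 → Feb 2, 1866: 365 days.
Feb 2, 1866 → Feb 2, 1867: 365 days.
Feb 2, 1867 → Feb 2, 1868: 365 days.
Feb 2, 1868 → Mar 2, 1868: 29 days (February has 29).
Mar 2, 1868 → Apr 2, 1868: 31 days (March has 31).
Apr 2, 1868 → Apr 15, 1868: 13 days.
Total: 6647 days.

6647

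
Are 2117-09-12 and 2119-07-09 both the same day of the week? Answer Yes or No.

From Sep 12, 2117 to Jul 9, 2119 is 665 days.
665 mod 7 = 0, so they are the same weekday.
(Sep 12, 2117 is a Sunday; Jul 9, 2119 is a Sunday.)

Yes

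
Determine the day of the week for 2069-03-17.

Doomsday rule: the anchor day for the 2000s is Tuesday. For year 69: 69÷12 = 5 r 9, and 9÷4 = 2, so 5+9+2 = 16.
Tuesday + 16 ≡ Thursday — that's 2069's doomsday.
In March the doomsday date is Mar 14.
Mar 17 is 3 days after Mar 14; 3 mod 7 = 3, so Thursday + 3 = Sunday.

Sunday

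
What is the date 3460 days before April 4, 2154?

October 13, 2144

−365 (one year) → Apr 4, 2153 (3095 left).
−365 (one year) → Apr 4, 2152 (2730 left).
−366 (one year; includes Feb 29, 2152) → Apr 4, 2151 (2364 left).
−365 (one year) → Apr 4, 2150 (1999 left).
−365 (one year) → Apr 4, 2149 (1634 left).
−365 (one year) → Apr 4, 2148 (1269 left).
−366 (one year; includes Feb 29, 2148) → Apr 4, 2147 (903 left).
−365 (one year) → Apr 4, 2146 (538 left).
−365 (one year) → Apr 4, 2145 (173 left).
−4 → Mar 31, 2145 (end of Mar, 31 days; 169 left).
−31 → Feb 28, 2145 (end of Feb, 28 days; 138 left).
−28 → Jan 31, 2145 (end of Jan, 31 days; 110 left).
−31 → Dec 31, 2144 (end of Dec, 31 days; 79 left).
−31 → Nov 30, 2144 (end of Nov, 30 days; 48 left).
−30 → Oct 31, 2144 (end of Oct, 31 days; 18 left).
−18 → Oct 13, 2144.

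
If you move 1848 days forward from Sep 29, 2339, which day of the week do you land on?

First find the weekday of Sep 29, 2339. Doomsday rule: the anchor day for the 2300s is Wednesday. For year 39: 39÷12 = 3 r 3, and 3÷4 = 0, so 3+3+0 = 6.
Wednesday + 6 ≡ Tuesday — that's 2339's doomsday.
In September the doomsday date is Sep 5.
Sep 29 is 24 days after Sep 5; 24 mod 7 = 3, so Tuesday + 3 = Friday.
1848 mod 7 = 0, so 1848 days after a Friday is Friday + 0 = Friday.

Friday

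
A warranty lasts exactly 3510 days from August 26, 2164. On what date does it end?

April 6, 2174

+365 (one year) → Aug 26, 2165 (3145 left).
+365 (one year) → Aug 26, 2166 (2780 left).
+365 (one year) → Aug 26, 2167 (2415 left).
+366 (one year; includes Feb 29, 2168) → Aug 26, 2168 (2049 left).
+365 (one year) → Aug 26, 2169 (1684 left).
+365 (one year) → Aug 26, 2170 (1319 left).
+365 (one year) → Aug 26, 2171 (954 left).
+366 (one year; includes Feb 29, 2172) → Aug 26, 2172 (588 left).
+365 (one year) → Aug 26, 2173 (223 left).
Aug has 31 days: +6 → Sep 1, 2173 (217 left).
Sep has 30 days: +30 → Oct 1, 2173 (187 left).
Oct has 31 days: +31 → Nov 1, 2173 (156 left).
Nov has 30 days: +30 → Dec 1, 2173 (126 left).
Dec has 31 days: +31 → Jan 1, 2174 (95 left).
Jan has 31 days: +31 → Feb 1, 2174 (64 left).
Feb has 28 days: +28 → Mar 1, 2174 (36 left).
Mar has 31 days: +31 → Apr 1, 2174 (5 left).
+5 → Apr 6, 2174.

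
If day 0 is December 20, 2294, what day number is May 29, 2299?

Dec 20, 2294 → Dec 20, 2295: 365 days.
Dec 20, 2295 → Dec 20, 2296: 366 days (Feb 29, 2296 is in that span).
Dec 20, 2296 → Dec 20, 2297: 365 days.
Dec 20, 2297 → Dec 20, 2298: 365 days.
Dec 20, 2298 → Jan 20, 2299: 31 days (December has 31).
Jan 20, 2299 → Feb 20, 2299: 31 days (January has 31).
Feb 20, 2299 → Mar 20, 2299: 28 days (February has 28).
Mar 20, 2299 → Apr 20, 2299: 31 days (March has 31).
Apr 20, 2299 → May 20, 2299: 30 days (April has 30).
May 20, 2299 → May 29, 2299: 9 days.
Total: 1621 days.

1621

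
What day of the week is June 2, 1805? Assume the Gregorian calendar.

Doomsday rule: the anchor day for the 1800s is Friday. For year 05: 5÷12 = 0 r 5, and 5÷4 = 1, so 0+5+1 = 6.
Friday + 6 ≡ Thursday — that's 1805's doomsday.
In June the doomsday date is Jun 6.
Jun 2 is 4 days before Jun 6; 4 mod 7 = 4, so Thursday − 4 = Sunday.

Sunday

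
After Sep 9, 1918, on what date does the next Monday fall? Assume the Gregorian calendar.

Sep 9, 1918 is a Monday.
From Monday to the next Monday is 7 days.
Sep 9, 1918 + 7 = Sep 16, 1918.

September 16, 1918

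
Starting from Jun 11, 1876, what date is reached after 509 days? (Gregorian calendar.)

+365 (one year) → Jun 11, 1877 (144 left).
Jun has 30 days: +20 → Jul 1, 1877 (124 left).
Jul has 31 days: +31 → Aug 1, 1877 (93 left).
Aug has 31 days: +31 → Sep 1, 1877 (62 left).
Sep has 30 days: +30 → Oct 1, 1877 (32 left).
Oct has 31 days: +31 → Nov 1, 1877 (1 left).
+1 → Nov 2, 1877.

November 2, 1877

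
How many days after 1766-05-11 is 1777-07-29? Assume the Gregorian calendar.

May 11, 1766 → May 11, 1767: 365 days.
May 11, 1767 → May 11, 1768: 366 days (Feb 29, 1768 is in that span).
May 11, 1768 → May 11, 1769: 365 days.
May 11, 1769 → May 11, 1770: 365 days.
May 11, 1770 → May 11, 1771: 365 days.
May 11, 1771 → May 11, 1772: 366 days (Feb 29, 1772 is in that span).
May 11, 1772 → May 11, 1773: 365 days.
May 11, 1773 → May 11, 1774: 365 days.
May 11, 1774 → May 11, 1775: 365 days.
May 11, 1775 → May 11, 1776: 366 days (Feb 29, 1776 is in that span).
May 11, 1776 → May 11, 1777: 365 days.
May 11, 1777 → Jun 11, 1777: 31 days (May has 31).
Jun 11, 1777 → Jul 11, 1777: 30 days (June has 30).
Jul 11, 1777 → Jul 29, 1777: 18 days.
Total: 4097 days.

4097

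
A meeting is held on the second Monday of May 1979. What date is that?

May 1, 1979 is a Tuesday.
The first Monday is therefore May 7 (6 days later).
The second Monday is 7 + 1×7 = May 14.

May 14, 1979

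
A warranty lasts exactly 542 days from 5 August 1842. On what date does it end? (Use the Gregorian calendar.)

+365 (one year) → Aug 5, 1843 (177 left).
Aug has 31 days: +27 → Sep 1, 1843 (150 left).
Sep has 30 days: +30 → Oct 1, 1843 (120 left).
Oct has 31 days: +31 → Nov 1, 1843 (89 left).
Nov has 30 days: +30 → Dec 1, 1843 (59 left).
Dec has 31 days: +31 → Jan 1, 1844 (28 left).
+28 → Jan 29, 1844.

January 29, 1844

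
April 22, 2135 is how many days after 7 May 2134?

May 7, 2134 → Jun 7, 2134: 31 days (May has 31).
Jun 7, 2134 → Jul 7, 2134: 30 days (June has 30).
Jul 7, 2134 → Aug 7, 2134: 31 days (July has 31).
Aug 7, 2134 → Sep 7, 2134: 31 days (August has 31).
Sep 7, 2134 → Oct 7, 2134: 30 days (September has 30).
Oct 7, 2134 → Nov 7, 2134: 31 days (October has 31).
Nov 7, 2134 → Dec 7, 2134: 30 days (November has 30).
Dec 7, 2134 → Jan 7, 2135: 31 days (December has 31).
Jan 7, 2135 → Feb 7, 2135: 31 days (January has 31).
Feb 7, 2135 → Mar 7, 2135: 28 days (February has 28).
Mar 7, 2135 → Apr 7, 2135: 31 days (March has 31).
Apr 7, 2135 → Apr 22, 2135: 15 days.
Total: 350 days.

350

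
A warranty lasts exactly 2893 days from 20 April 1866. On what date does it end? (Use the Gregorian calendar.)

+365 (one year) → Apr 20, 1867 (2528 left).
+366 (one year; includes Feb 29, 1868) → Apr 20, 1868 (2162 left).
+365 (one year) → Apr 20, 1869 (1797 left).
+365 (one year) → Apr 20, 1870 (1432 left).
+365 (one year) → Apr 20, 1871 (1067 left).
+366 (one year; includes Feb 29, 1872) → Apr 20, 1872 (701 left).
+365 (one year) → Apr 20, 1873 (336 left).
Apr has 30 days: +11 → May 1, 1873 (325 left).
May has 31 days: +31 → Jun 1, 1873 (294 left).
Jun has 30 days: +30 → Jul 1, 1873 (264 left).
Jul has 31 days: +31 → Aug 1, 1873 (233 left).
Aug has 31 days: +31 → Sep 1, 1873 (202 left).
Sep has 30 days: +30 → Oct 1, 1873 (172 left).
Oct has 31 days: +31 → Nov 1, 1873 (141 left).
Nov has 30 days: +30 → Dec 1, 1873 (111 left).
Dec has 31 days: +31 → Jan 1, 1874 (80 left).
Jan has 31 days: +31 → Feb 1, 1874 (49 left).
Feb has 28 days: +28 → Mar 1, 1874 (21 left).
+21 → Mar 22, 1874.

March 22, 1874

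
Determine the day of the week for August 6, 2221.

Monday

Doomsday rule: the anchor day for the 2200s is Friday. For year 21: 21÷12 = 1 r 9, and 9÷4 = 2, so 1+9+2 = 12.
Friday + 12 ≡ Wednesday — that's 2221's doomsday.
In August the doomsday date is Aug 8.
Aug 6 is 2 days before Aug 8; 2 mod 7 = 2, so Wednesday − 2 = Monday.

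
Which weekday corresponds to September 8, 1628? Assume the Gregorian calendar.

Friday

Doomsday rule: the anchor day for the 1600s is Tuesday. For year 28: 28÷12 = 2 r 4, and 4÷4 = 1, so 2+4+1 = 7.
Tuesday + 7 ≡ Tuesday — that's 1628's doomsday.
In September the doomsday date is Sep 5.
Sep 8 is 3 days after Sep 5; 3 mod 7 = 3, so Tuesday + 3 = Friday.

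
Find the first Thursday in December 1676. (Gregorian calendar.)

December 1, 1676 is a Tuesday.
The first Thursday is therefore December 3 (2 days later).

December 3, 1676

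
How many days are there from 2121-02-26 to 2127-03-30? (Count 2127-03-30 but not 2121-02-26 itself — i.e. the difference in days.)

Feb 26, 2121 → Feb 26, 2122: 365 days.
Feb 26, 2122 → Feb 26, 2123: 365 days.
Feb 26, 2123 → Feb 26, 2124: 365 days.
Feb 26, 2124 → Feb 26, 2125: 366 days (Feb 29, 2124 is in that span).
Feb 26, 2125 → Feb 26, 2126: 365 days.
Feb 26, 2126 → Mar 26, 2126: 28 days (February has 28).
Mar 26, 2126 → Apr 26, 2126: 31 days (March has 31).
Apr 26, 2126 → May 26, 2126: 30 days (April has 30).
May 26, 2126 → Jun 26, 2126: 31 days (May has 31).
Jun 26, 2126 → Jul 26, 2126: 30 days (June has 30).
Jul 26, 2126 → Aug 26, 2126: 31 days (July has 31).
Aug 26, 2126 → Sep 26, 2126: 31 days (August has 31).
Sep 26, 2126 → Oct 26, 2126: 30 days (September has 30).
Oct 26, 2126 → Nov 26, 2126: 31 days (October has 31).
Nov 26, 2126 → Dec 26, 2126: 30 days (November has 30).
Dec 26, 2126 → Jan 26, 2127: 31 days (December has 31).
Jan 26, 2127 → Feb 26, 2127: 31 days (January has 31).
Feb 26, 2127 → Mar 26, 2127: 28 days (February has 28).
Mar 26, 2127 → Mar 30, 2127: 4 days.
Total: 2223 days.

2223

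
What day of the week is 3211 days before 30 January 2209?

Wednesday

First find the weekday of Jan 30, 2209. Doomsday rule: the anchor day for the 2200s is Friday. For year 09: 9÷12 = 0 r 9, and 9÷4 = 2, so 0+9+2 = 11.
Friday + 11 ≡ Tuesday — that's 2209's doomsday.
In January the doomsday date is Jan 3 (2209 is not a leap year).
Jan 30 is 27 days after Jan 3; 27 mod 7 = 6, so Tuesday + 6 = Monday.
3211 mod 7 = 5, so 3211 days before a Monday is Monday − 5 = Wednesday.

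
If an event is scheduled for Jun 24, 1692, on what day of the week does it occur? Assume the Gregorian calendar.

Tuesday

Doomsday rule: the anchor day for the 1600s is Tuesday. For year 92: 92÷12 = 7 r 8, and 8÷4 = 2, so 7+8+2 = 17.
Tuesday + 17 ≡ Friday — that's 1692's doomsday.
In June the doomsday date is Jun 6.
Jun 24 is 18 days after Jun 6; 18 mod 7 = 4, so Friday + 4 = Tuesday.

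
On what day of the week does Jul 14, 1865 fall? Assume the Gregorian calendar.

Doomsday rule: the anchor day for the 1800s is Friday. For year 65: 65÷12 = 5 r 5, and 5÷4 = 1, so 5+5+1 = 11.
Friday + 11 ≡ Tuesday — that's 1865's doomsday.
In July the doomsday date is Jul 11.
Jul 14 is 3 days after Jul 11; 3 mod 7 = 3, so Tuesday + 3 = Friday.

Friday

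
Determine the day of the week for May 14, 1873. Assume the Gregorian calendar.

Doomsday rule: the anchor day for the 1800s is Friday. For year 73: 73÷12 = 6 r 1, and 1÷4 = 0, so 6+1+0 = 7.
Friday + 7 ≡ Friday — that's 1873's doomsday.
In May the doomsday date is May 9.
May 14 is 5 days after May 9; 5 mod 7 = 5, so Friday + 5 = Wednesday.

Wednesday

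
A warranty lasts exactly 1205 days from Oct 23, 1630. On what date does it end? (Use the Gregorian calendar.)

+365 (one year) → Oct 23, 1631 (840 left).
+366 (one year; includes Feb 29, 1632) → Oct 23, 1632 (474 left).
+365 (one year) → Oct 23, 1633 (109 left).
Oct has 31 days: +9 → Nov 1, 1633 (100 left).
Nov has 30 days: +30 → Dec 1, 1633 (70 left).
Dec has 31 days: +31 → Jan 1, 1634 (39 left).
Jan has 31 days: +31 → Feb 1, 1634 (8 left).
+8 → Feb 9, 1634.

February 9, 1634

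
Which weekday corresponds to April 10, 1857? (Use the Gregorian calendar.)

Friday

January 1, 1857 is a Thursday.
Jan 1, 1857 → Feb 1, 1857: 31 days (January has 31).
Feb 1, 1857 → Mar 1, 1857: 28 days (February has 28).
Mar 1, 1857 → Apr 1, 1857: 31 days (March has 31).
Apr 1, 1857 → Apr 10, 1857: 9 days.
Total: 99 days.
99 mod 7 = 1, so Thursday + 1 = Friday.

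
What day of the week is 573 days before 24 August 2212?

Aug 24, 2212 is a Monday.
573 mod 7 = 6, so 573 days before a Monday is Monday − 6 = Tuesday.

Tuesday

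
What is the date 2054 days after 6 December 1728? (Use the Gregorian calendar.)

July 22, 1734

+365 (one year) → Dec 6, 1729 (1689 left).
+365 (one year) → Dec 6, 1730 (1324 left).
+365 (one year) → Dec 6, 1731 (959 left).
+366 (one year; includes Feb 29, 1732) → Dec 6, 1732 (593 left).
+365 (one year) → Dec 6, 1733 (228 left).
Dec has 31 days: +26 → Jan 1, 1734 (202 left).
Jan has 31 days: +31 → Feb 1, 1734 (171 left).
Feb has 28 days: +28 → Mar 1, 1734 (143 left).
Mar has 31 days: +31 → Apr 1, 1734 (112 left).
Apr has 30 days: +30 → May 1, 1734 (82 left).
May has 31 days: +31 → Jun 1, 1734 (51 left).
Jun has 30 days: +30 → Jul 1, 1734 (21 left).
+21 → Jul 22, 1734.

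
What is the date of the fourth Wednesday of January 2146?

January 1, 2146 is a Saturday.
The first Wednesday is therefore January 5 (4 days later).
The fourth Wednesday is 5 + 3×7 = January 26.

January 26, 2146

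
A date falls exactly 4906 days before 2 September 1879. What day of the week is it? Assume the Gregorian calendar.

Wednesday

First find the weekday of Sep 2, 1879. Doomsday rule: the anchor day for the 1800s is Friday. For year 79: 79÷12 = 6 r 7, and 7÷4 = 1, so 6+7+1 = 14.
Friday + 14 ≡ Friday — that's 1879's doomsday.
In September the doomsday date is Sep 5.
Sep 2 is 3 days before Sep 5; 3 mod 7 = 3, so Friday − 3 = Tuesday.
4906 mod 7 = 6, so 4906 days before a Tuesday is Tuesday − 6 = Wednesday.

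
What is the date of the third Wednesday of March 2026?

March 1, 2026 is a Sunday.
The first Wednesday is therefore March 4 (3 days later).
The third Wednesday is 4 + 2×7 = March 18.

March 18, 2026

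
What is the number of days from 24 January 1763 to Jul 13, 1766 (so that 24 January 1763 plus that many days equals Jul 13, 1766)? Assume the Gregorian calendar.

Jan 24, 1763 → Jan 24, 1764: 365 days.
Jan 24, 1764 → Jan 24, 1765: 366 days (Feb 29, 1764 is in that span).
Jan 24, 1765 → Jan 24, 1766: 365 days.
Jan 24, 1766 → Feb 24, 1766: 31 days (January has 31).
Feb 24, 1766 → Mar 24, 1766: 28 days (February has 28).
Mar 24, 1766 → Apr 24, 1766: 31 days (March has 31).
Apr 24, 1766 → May 24, 1766: 30 days (April has 30).
May 24, 1766 → Jun 24, 1766: 31 days (May has 31).
Jun 24, 1766 → Jul 13, 1766: 19 days.
Total: 1266 days.

1266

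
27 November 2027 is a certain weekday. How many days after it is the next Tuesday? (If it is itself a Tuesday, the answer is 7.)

Nov 27, 2027 is a Saturday.
From Saturday to the next Tuesday is 3 days.

3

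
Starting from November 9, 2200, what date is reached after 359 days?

November 3, 2201

Nov has 30 days: +22 → Dec 1, 2200 (337 left).
Dec has 31 days: +31 → Jan 1, 2201 (306 left).
Jan has 31 days: +31 → Feb 1, 2201 (275 left).
Feb has 28 days: +28 → Mar 1, 2201 (247 left).
Mar has 31 days: +31 → Apr 1, 2201 (216 left).
Apr has 30 days: +30 → May 1, 2201 (186 left).
May has 31 days: +31 → Jun 1, 2201 (155 left).
Jun has 30 days: +30 → Jul 1, 2201 (125 left).
Jul has 31 days: +31 → Aug 1, 2201 (94 left).
Aug has 31 days: +31 → Sep 1, 2201 (63 left).
Sep has 30 days: +30 → Oct 1, 2201 (33 left).
Oct has 31 days: +31 → Nov 1, 2201 (2 left).
+2 → Nov 3, 2201.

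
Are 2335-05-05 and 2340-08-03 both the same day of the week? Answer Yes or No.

From May 5, 2335 to Aug 3, 2340 is 1917 days.
1917 mod 7 = 6, so they are different weekdays.
(May 5, 2335 is a Sunday; Aug 3, 2340 is a Saturday.)

No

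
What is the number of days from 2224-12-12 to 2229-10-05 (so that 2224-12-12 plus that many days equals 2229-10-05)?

1758

Dec 12, 2224 → Dec 12, 2225: 365 days.
Dec 12, 2225 → Dec 12, 2226: 365 days.
Dec 12, 2226 → Dec 12, 2227: 365 days.
Dec 12, 2227 → Dec 12, 2228: 366 days (Feb 29, 2228 is in that span).
Dec 12, 2228 → Jan 12, 2229: 31 days (December has 31).
Jan 12, 2229 → Feb 12, 2229: 31 days (January has 31).
Feb 12, 2229 → Mar 12, 2229: 28 days (February has 28).
Mar 12, 2229 → Apr 12, 2229: 31 days (March has 31).
Apr 12, 2229 → May 12, 2229: 30 days (April has 30).
May 12, 2229 → Jun 12, 2229: 31 days (May has 31).
Jun 12, 2229 → Jul 12, 2229: 30 days (June has 30).
Jul 12, 2229 → Aug 12, 2229: 31 days (July has 31).
Aug 12, 2229 → Sep 12, 2229: 31 days (August has 31).
Sep 12, 2229 → Oct 5, 2229: 23 days.
Total: 1758 days.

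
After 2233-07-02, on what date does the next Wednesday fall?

July 3, 2233

Jul 2, 2233 is a Tuesday.
From Tuesday to the next Wednesday is 1 day.
Jul 2, 2233 + 1 = Jul 3, 2233.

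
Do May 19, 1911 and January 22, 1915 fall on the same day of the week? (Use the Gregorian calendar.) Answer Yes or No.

From May 19, 1911 to Jan 22, 1915 is 1344 days.
1344 mod 7 = 0, so they are the same weekday.
(May 19, 1911 is a Friday; Jan 22, 1915 is a Friday.)

Yes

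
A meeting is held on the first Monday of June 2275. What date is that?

June 1, 2275 is a Tuesday.
The first Monday is therefore June 7 (6 days later).

June 7, 2275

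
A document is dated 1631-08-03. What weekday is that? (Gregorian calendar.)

Doomsday rule: the anchor day for the 1600s is Tuesday. For year 31: 31÷12 = 2 r 7, and 7÷4 = 1, so 2+7+1 = 10.
Tuesday + 10 ≡ Friday — that's 1631's doomsday.
In August the doomsday date is Aug 8.
Aug 3 is 5 days before Aug 8; 5 mod 7 = 5, so Friday − 5 = Sunday.

Sunday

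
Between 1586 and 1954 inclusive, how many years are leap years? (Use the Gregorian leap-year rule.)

Multiples of 4 in [1586,1954]: 92.
Of those, multiples of 100: 4 (not leap unless ÷400).
Multiples of 400: 1.
Leap years = 92 − 4 + 1 = 89.

89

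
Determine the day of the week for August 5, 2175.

Doomsday rule: the anchor day for the 2100s is Sunday. For year 75: 75÷12 = 6 r 3, and 3÷4 = 0, so 6+3+0 = 9.
Sunday + 9 ≡ Tuesday — that's 2175's doomsday.
In August the doomsday date is Aug 8.
Aug 5 is 3 days before Aug 8; 3 mod 7 = 3, so Tuesday − 3 = Saturday.

Saturday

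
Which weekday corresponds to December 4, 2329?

Wednesday

Doomsday rule: the anchor day for the 2300s is Wednesday. For year 29: 29÷12 = 2 r 5, and 5÷4 = 1, so 2+5+1 = 8.
Wednesday + 8 ≡ Thursday — that's 2329's doomsday.
In December the doomsday date is Dec 12.
Dec 4 is 8 days before Dec 12; 8 mod 7 = 1, so Thursday − 1 = Wednesday.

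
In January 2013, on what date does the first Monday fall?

January 7, 2013

January 1, 2013 is a Tuesday.
The first Monday is therefore January 7 (6 days later).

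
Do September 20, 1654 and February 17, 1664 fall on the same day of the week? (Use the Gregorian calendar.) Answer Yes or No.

From Sep 20, 1654 to Feb 17, 1664 is 3437 days.
3437 mod 7 = 0, so they are the same weekday.
(Sep 20, 1654 is a Sunday; Feb 17, 1664 is a Sunday.)

Yes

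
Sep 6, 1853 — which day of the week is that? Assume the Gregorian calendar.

Doomsday rule: the anchor day for the 1800s is Friday. For year 53: 53÷12 = 4 r 5, and 5÷4 = 1, so 4+5+1 = 10.
Friday + 10 ≡ Monday — that's 1853's doomsday.
In September the doomsday date is Sep 5.
Sep 6 is 1 day after Sep 5; 1 mod 7 = 1, so Monday + 1 = Tuesday.

Tuesday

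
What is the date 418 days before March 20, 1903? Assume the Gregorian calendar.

January 26, 1902

−365 (one year) → Mar 20, 1902 (53 left).
−20 → Feb 28, 1902 (end of Feb, 28 days; 33 left).
−28 → Jan 31, 1902 (end of Jan, 31 days; 5 left).
−5 → Jan 26, 1902.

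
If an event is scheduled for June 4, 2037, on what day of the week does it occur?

Thursday

Doomsday rule: the anchor day for the 2000s is Tuesday. For year 37: 37÷12 = 3 r 1, and 1÷4 = 0, so 3+1+0 = 4.
Tuesday + 4 ≡ Saturday — that's 2037's doomsday.
In June the doomsday date is Jun 6.
Jun 4 is 2 days before Jun 6; 2 mod 7 = 2, so Saturday − 2 = Thursday.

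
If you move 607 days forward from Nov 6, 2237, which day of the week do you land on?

Saturday

First find the weekday of Nov 6, 2237. Doomsday rule: the anchor day for the 2200s is Friday. For year 37: 37÷12 = 3 r 1, and 1÷4 = 0, so 3+1+0 = 4.
Friday + 4 ≡ Tuesday — that's 2237's doomsday.
In November the doomsday date is Nov 7.
Nov 6 is 1 day before Nov 7; 1 mod 7 = 1, so Tuesday − 1 = Monday.
607 mod 7 = 5, so 607 days after a Monday is Monday + 5 = Saturday.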